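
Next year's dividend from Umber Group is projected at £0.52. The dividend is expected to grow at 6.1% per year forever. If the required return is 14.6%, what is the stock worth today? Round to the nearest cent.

£6.12

Growing perpetuity: P = D₁ / (r − g) = £0.5200 / (0.146 − 0.061) = £6.12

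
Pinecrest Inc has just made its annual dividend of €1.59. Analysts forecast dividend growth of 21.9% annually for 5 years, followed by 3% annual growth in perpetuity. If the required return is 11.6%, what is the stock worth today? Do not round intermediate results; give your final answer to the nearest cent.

€40.05

D_1 = 1.93821
D_2 = 2.36268
D_3 = 2.88010
D_4 = 3.51085
D_5 = 4.27972
Terminal value at year 5: TV = D_5×(1+g_2)/(r−g_2) = 4.40811/0.086 = 51.25715
P_0 = D_1/(1+r)^1 + D_2/(1+r)^2 + D_3/(1+r)^3 + D_4/(1+r)^4 + D_5/(1+r)^5 + TV/(1+r)^5
    = 1.73675 + 1.89704 + 2.07212 + 2.26337 + 2.47226 + 29.60966 = 40.05120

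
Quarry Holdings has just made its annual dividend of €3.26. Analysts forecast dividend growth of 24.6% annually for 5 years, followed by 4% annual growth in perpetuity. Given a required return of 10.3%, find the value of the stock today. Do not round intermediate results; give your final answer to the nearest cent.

€122.85

D_1 = 4.06196
D_2 = 5.06120
D_3 = 6.30626
D_4 = 7.85760
D_5 = 9.79057
Terminal value at year 5: TV = D_5×(1+g_2)/(r−g_2) = 10.18219/0.063 = 161.62205
P_0 = D_1/(1+r)^1 + D_2/(1+r)^2 + D_3/(1+r)^3 + D_4/(1+r)^4 + D_5/(1+r)^5 + TV/(1+r)^5
    = 3.68265 + 4.16009 + 4.69943 + 5.30869 + 5.99695 + 98.99723 = 122.84504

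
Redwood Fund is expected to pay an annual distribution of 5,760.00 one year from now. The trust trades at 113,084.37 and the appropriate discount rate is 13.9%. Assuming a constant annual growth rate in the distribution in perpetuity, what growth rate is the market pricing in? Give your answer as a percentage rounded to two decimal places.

8.81%

P = D₁/(r−g) ⇒ g = r − D₁/P = 0.139 − 5,760.00/113,084.37 = 0.088065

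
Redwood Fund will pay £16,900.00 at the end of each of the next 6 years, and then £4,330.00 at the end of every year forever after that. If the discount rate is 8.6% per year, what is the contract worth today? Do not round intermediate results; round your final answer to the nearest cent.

PV of 6-year annuity: £16,900.00 × [1 − (1+0.086)^−6] / 0.086 = 76724.73452
Perpetuity value at year 6: £4,330.00 / 0.086 = 50348.83721
PV of perpetuity: 50348.83721 / (1+0.086)^6 = 30690.96144
Total PV = 76724.73452 + 30690.96144 = 107415.69596

£107415.70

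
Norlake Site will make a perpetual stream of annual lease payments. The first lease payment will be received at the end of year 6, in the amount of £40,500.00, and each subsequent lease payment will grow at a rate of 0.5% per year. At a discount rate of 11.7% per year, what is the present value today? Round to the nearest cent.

£207955.85

Value at end of year 5: C₁ / (r − g) = £40,500.00 / (0.117 − 0.005) = £361,607.1429
Discount to today: PV = £361,607.1429 / (1 + 0.117)^5 = £361,607.1429 / 1.738865 = £207,955.85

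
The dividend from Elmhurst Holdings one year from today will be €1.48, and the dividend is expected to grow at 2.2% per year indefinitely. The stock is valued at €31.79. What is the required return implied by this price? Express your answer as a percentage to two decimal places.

P = D₁/(r − g) ⇒ r = D₁/P + g = €1.4800/€31.79 + 0.022 = 0.046556 + 0.022 = 0.068556

6.86%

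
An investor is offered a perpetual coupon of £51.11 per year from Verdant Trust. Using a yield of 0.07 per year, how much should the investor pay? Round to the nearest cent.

Level perpetuity: PV = C / r = £51.11 / 0.07 = £730.14

£730.14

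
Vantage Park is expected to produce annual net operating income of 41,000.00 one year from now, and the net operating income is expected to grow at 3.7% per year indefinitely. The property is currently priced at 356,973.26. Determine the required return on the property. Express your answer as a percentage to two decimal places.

P = D₁/(r − g) ⇒ r = D₁/P + g = 41,000.0000/356,973.26 + 0.037 = 0.114855 + 0.037 = 0.151855

15.19%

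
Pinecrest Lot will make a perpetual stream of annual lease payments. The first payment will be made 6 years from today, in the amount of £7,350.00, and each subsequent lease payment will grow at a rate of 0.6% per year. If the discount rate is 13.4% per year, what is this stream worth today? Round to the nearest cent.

£30620.49

Value at end of year 5: C₁ / (r − g) = £7,350.00 / (0.134 − 0.006) = £57,421.8750
Discount to today: PV = £57,421.8750 / (1 + 0.134)^5 = £57,421.8750 / 1.875276 = £30,620.49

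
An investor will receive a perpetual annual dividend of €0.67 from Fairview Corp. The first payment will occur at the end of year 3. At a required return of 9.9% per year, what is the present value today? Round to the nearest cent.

Value at end of year 2: C / r = €0.67 / 0.099 = €6.7677
Discount to today: PV = €6.7677 / (1 + 0.099)^2 = €6.7677 / 1.207801 = €5.60

€5.60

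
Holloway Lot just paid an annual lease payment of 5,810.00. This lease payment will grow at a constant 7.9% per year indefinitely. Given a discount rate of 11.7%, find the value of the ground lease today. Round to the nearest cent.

164973.42

D₁ = D₀ × (1 + g) = 5,810.00 × 1.079 = 6,268.9900
Growing perpetuity: P = D₁ / (r − g) = 6,268.9900 / (0.117 − 0.079) = 164,973.42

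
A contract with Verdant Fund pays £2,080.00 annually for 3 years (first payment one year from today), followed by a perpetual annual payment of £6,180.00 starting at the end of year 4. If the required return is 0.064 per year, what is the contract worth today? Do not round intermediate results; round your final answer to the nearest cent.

£85683.76

PV of 3-year annuity: £2,080.00 × [1 − (1+0.064)^−3] / 0.064 = 5518.97297
Perpetuity value at year 3: £6,180.00 / 0.064 = 96562.50000
PV of perpetuity: 96562.50000 / (1+0.064)^3 = 80164.78225
Total PV = 5518.97297 + 80164.78225 = 85683.75521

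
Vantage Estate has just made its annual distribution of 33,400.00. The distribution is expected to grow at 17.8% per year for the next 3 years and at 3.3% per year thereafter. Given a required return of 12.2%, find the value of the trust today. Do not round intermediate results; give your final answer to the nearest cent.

559195.72

D_1 = 39345.20000
D_2 = 46348.64560
D_3 = 54598.70452
Terminal value at year 3: TV = D_3×(1+g_2)/(r−g_2) = 56400.46177/0.089 = 633713.05355
P_0 = D_1/(1+r)^1 + D_2/(1+r)^2 + D_3/(1+r)^3 + TV/(1+r)^3
    = 35067.02317 + 36817.24893 + 38654.82998 + 448656.62213 = 559195.72421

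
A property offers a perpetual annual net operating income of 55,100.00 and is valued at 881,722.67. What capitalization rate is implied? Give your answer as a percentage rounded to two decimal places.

P = C/r ⇒ r = C/P = 55,100.00/881,722.67 = 0.062491

6.25%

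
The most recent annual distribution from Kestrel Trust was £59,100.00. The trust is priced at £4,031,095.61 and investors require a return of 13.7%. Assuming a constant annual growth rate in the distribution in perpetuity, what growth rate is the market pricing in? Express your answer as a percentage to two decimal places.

12.06%

P = D₀(1+g)/(r−g) ⇒ P(r−g) = D₀(1+g) ⇒ g(P+D₀) = P·r − D₀
g = (P·r − D₀)/(P + D₀) = (£4,031,095.61×0.137 − £59,100.00) / (£4,031,095.61 + £59,100.00) = 0.120571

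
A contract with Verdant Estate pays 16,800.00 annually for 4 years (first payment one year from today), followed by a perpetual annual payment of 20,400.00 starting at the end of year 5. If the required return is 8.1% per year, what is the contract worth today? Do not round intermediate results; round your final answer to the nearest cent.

PV of 4-year annuity: 16,800.00 × [1 − (1+0.081)^−4] / 0.081 = 55520.09866
Perpetuity value at year 4: 20,400.00 / 0.081 = 251851.85185
PV of perpetuity: 251851.85185 / (1+0.081)^4 = 184434.58920
Total PV = 55520.09866 + 184434.58920 = 239954.68785

239954.69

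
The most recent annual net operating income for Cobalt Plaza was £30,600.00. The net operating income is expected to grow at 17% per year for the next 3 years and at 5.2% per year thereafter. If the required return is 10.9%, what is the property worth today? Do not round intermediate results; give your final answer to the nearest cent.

D_1 = 35802.00000
D_2 = 41888.34000
D_3 = 49009.35780
Terminal value at year 3: TV = D_3×(1+g_2)/(r−g_2) = 51557.84441/0.057 = 904523.58606
P_0 = D_1/(1+r)^1 + D_2/(1+r)^2 + D_3/(1+r)^3 + TV/(1+r)^3
    = 32283.13796 + 34058.85610 + 35932.24674 + 663170.58901 = 765444.82981

£765444.83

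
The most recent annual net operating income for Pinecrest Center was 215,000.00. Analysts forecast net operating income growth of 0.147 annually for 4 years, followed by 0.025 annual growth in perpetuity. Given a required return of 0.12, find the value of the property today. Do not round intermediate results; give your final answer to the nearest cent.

D_1 = 246605.00000
D_2 = 282855.93500
D_3 = 324435.75744
D_4 = 372127.81379
Terminal value at year 4: TV = D_4×(1+g_2)/(r−g_2) = 381431.00913/0.095 = 4015063.25404
P_0 = D_1/(1+r)^1 + D_2/(1+r)^2 + D_3/(1+r)^3 + D_4/(1+r)^4 + TV/(1+r)^4
    = 220183.03571 + 225491.01961 + 230926.96383 + 236493.95314 + 2551645.28388 = 3464740.25618

3464740.26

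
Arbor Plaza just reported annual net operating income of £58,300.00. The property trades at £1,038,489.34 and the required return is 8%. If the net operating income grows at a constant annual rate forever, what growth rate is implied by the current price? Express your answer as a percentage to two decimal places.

2.26%

P = D₀(1+g)/(r−g) ⇒ P(r−g) = D₀(1+g) ⇒ g(P+D₀) = P·r − D₀
g = (P·r − D₀)/(P + D₀) = (£1,038,489.34×0.08 − £58,300.00) / (£1,038,489.34 + £58,300.00) = 0.022592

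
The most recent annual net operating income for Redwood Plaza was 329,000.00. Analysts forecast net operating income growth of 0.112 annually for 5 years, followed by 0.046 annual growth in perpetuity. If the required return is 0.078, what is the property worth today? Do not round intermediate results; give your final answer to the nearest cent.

D_1 = 365848.00000
D_2 = 406822.97600
D_3 = 452387.14931
D_4 = 503054.51003
D_5 = 559396.61516
Terminal value at year 5: TV = D_5×(1+g_2)/(r−g_2) = 585128.85946/0.032 = 18285276.85801
P_0 = D_1/(1+r)^1 + D_2/(1+r)^2 + D_3/(1+r)^3 + D_4/(1+r)^4 + D_5/(1+r)^5 + TV/(1+r)^5
    = 339376.62338 + 350080.52430 + 361122.02507 + 372511.77354 + 384260.75341 + 12560523.37701 = 14367875.07670

14367875.08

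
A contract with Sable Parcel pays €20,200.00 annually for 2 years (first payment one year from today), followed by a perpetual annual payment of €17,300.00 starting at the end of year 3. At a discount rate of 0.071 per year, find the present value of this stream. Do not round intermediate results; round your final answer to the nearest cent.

PV of 2-year annuity: €20,200.00 × [1 − (1+0.071)^−2] / 0.071 = 36471.40774
Perpetuity value at year 2: €17,300.00 / 0.071 = 243661.97183
PV of perpetuity: 243661.97183 / (1+0.071)^2 = 212426.55828
Total PV = 36471.40774 + 212426.55828 = 248897.96601

€248897.97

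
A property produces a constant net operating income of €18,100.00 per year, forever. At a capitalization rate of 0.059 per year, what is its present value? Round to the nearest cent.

€306779.66

Level perpetuity: PV = C / r = €18,100.00 / 0.059 = €306,779.66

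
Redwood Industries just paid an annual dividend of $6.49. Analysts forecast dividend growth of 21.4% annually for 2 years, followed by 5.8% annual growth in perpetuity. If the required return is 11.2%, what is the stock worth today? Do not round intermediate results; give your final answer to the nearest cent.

D_1 = 7.87886
D_2 = 9.56494
Terminal value at year 2: TV = D_2×(1+g_2)/(r−g_2) = 10.11970/0.054 = 187.40190
P_0 = D_1/(1+r)^1 + D_2/(1+r)^2 + TV/(1+r)^2
    = 7.08531 + 7.73522 + 151.55295 = 166.37348

$166.37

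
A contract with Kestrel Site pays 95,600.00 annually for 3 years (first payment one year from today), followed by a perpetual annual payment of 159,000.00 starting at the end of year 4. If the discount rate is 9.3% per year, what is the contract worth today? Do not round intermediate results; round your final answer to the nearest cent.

1550047.53

PV of 3-year annuity: 95,600.00 × [1 − (1+0.093)^−3] / 0.093 = 240703.74709
Perpetuity value at year 3: 159,000.00 / 0.093 = 1709677.41935
PV of perpetuity: 1709677.41935 / (1+0.093)^3 = 1309343.78141
Total PV = 240703.74709 + 1309343.78141 = 1550047.52850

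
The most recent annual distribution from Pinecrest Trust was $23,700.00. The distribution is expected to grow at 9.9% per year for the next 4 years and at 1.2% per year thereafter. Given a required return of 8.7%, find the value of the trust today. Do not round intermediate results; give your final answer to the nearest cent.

D_1 = 26046.30000
D_2 = 28624.88370
D_3 = 31458.74719
D_4 = 34573.16316
Terminal value at year 4: TV = D_4×(1+g_2)/(r−g_2) = 34988.04112/0.075 = 466507.21488
P_0 = D_1/(1+r)^1 + D_2/(1+r)^2 + D_3/(1+r)^3 + D_4/(1+r)^4 + TV/(1+r)^4
    = 23961.63753 + 24226.16343 + 24493.60958 + 24764.00821 + 334149.01748 = 431594.43623

$431594.44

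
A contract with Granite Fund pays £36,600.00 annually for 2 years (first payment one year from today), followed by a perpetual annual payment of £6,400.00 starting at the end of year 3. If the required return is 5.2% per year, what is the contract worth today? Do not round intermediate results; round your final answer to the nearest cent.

£179072.38

PV of 2-year annuity: £36,600.00 × [1 − (1+0.052)^−2] / 0.052 = 67862.04803
Perpetuity value at year 2: £6,400.00 / 0.052 = 123076.92308
PV of perpetuity: 123076.92308 / (1+0.052)^2 = 111210.33544
Total PV = 67862.04803 + 111210.33544 = 179072.38347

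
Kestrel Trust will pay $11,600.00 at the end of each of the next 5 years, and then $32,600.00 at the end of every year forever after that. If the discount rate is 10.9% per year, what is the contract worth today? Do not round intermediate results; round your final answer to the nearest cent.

PV of 5-year annuity: $11,600.00 × [1 − (1+0.109)^−5] / 0.109 = 42980.47194
Perpetuity value at year 5: $32,600.00 / 0.109 = 299082.56881
PV of perpetuity: 299082.56881 / (1+0.109)^5 = 178292.62182
Total PV = 42980.47194 + 178292.62182 = 221273.09375

$221273.09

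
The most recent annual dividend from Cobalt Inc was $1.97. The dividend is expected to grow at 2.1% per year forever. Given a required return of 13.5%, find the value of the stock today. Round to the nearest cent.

$17.64

D₁ = D₀ × (1 + g) = $1.97 × 1.021 = $2.0114
Growing perpetuity: P = D₁ / (r − g) = $2.0114 / (0.135 − 0.021) = $17.64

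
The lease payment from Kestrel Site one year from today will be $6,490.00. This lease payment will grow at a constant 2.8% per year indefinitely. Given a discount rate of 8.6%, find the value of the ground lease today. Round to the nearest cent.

Growing perpetuity: P = D₁ / (r − g) = $6,490.0000 / (0.086 − 0.028) = $111,896.55

$111896.55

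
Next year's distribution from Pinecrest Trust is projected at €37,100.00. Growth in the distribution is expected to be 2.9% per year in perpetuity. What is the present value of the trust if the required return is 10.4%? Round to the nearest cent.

Growing perpetuity: P = D₁ / (r − g) = €37,100.0000 / (0.104 − 0.029) = €494,666.67

€494666.67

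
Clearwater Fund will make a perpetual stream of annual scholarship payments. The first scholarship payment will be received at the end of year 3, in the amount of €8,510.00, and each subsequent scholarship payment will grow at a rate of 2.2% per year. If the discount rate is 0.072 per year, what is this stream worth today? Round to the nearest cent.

Value at end of year 2: C₁ / (r − g) = €8,510.00 / (0.072 − 0.022) = €170,200.0000
Discount to today: PV = €170,200.0000 / (1 + 0.072)^2 = €170,200.0000 / 1.149184 = €148,105.09

€148105.09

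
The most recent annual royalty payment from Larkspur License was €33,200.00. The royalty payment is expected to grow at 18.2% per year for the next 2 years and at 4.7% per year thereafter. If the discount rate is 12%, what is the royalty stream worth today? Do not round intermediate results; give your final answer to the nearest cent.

D_1 = 39242.40000
D_2 = 46384.51680
Terminal value at year 2: TV = D_2×(1+g_2)/(r−g_2) = 48564.58909/0.073 = 665268.34369
P_0 = D_1/(1+r)^1 + D_2/(1+r)^2 + TV/(1+r)^2
    = 35037.85714 + 36977.45281 + 530347.85052 = 602363.16047

€602363.16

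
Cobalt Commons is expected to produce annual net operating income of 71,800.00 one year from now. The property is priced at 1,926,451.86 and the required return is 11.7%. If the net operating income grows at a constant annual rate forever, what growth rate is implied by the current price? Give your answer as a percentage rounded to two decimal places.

P = D₁/(r−g) ⇒ g = r − D₁/P = 0.117 − 71,800.00/1,926,451.86 = 0.079729

7.97%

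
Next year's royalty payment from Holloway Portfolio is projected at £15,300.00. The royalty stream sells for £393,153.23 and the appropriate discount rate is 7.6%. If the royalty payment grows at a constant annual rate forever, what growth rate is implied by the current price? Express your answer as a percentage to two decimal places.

3.71%

P = D₁/(r−g) ⇒ g = r − D₁/P = 0.076 − £15,300.00/£393,153.23 = 0.037084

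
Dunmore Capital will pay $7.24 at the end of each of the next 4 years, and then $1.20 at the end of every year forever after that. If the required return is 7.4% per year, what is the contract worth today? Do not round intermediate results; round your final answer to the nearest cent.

$36.49

PV of 4-year annuity: $7.24 × [1 − (1+0.074)^−4] / 0.074 = 24.30358
Perpetuity value at year 4: $1.20 / 0.074 = 16.21622
PV of perpetuity: 16.21622 / (1+0.074)^4 = 12.18800
Total PV = 24.30358 + 12.18800 = 36.49158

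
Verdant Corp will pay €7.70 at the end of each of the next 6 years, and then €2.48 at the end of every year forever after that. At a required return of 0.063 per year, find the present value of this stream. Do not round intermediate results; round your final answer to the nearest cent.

PV of 6-year annuity: €7.70 × [1 − (1+0.063)^−6] / 0.063 = 37.50912
Perpetuity value at year 6: €2.48 / 0.063 = 39.36508
PV of perpetuity: 39.36508 / (1+0.063)^6 = 27.28422
Total PV = 37.50912 + 27.28422 = 64.79334

€64.79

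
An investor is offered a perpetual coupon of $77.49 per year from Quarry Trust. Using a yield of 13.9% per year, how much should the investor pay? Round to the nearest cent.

Level perpetuity: PV = C / r = $77.49 / 0.139 = $557.48

$557.48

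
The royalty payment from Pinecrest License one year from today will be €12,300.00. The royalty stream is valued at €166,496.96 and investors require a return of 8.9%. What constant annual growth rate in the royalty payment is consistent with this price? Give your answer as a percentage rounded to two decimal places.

P = D₁/(r−g) ⇒ g = r − D₁/P = 0.089 − €12,300.00/€166,496.96 = 0.015125

1.51%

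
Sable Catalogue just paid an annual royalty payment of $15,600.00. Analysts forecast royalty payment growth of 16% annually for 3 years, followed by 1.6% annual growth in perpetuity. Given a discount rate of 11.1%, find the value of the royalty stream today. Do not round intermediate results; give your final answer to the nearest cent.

D_1 = 18096.00000
D_2 = 20991.36000
D_3 = 24349.97760
Terminal value at year 3: TV = D_3×(1+g_2)/(r−g_2) = 24739.57724/0.095 = 260416.60254
P_0 = D_1/(1+r)^1 + D_2/(1+r)^2 + D_3/(1+r)^3 + TV/(1+r)^3
    = 16288.02880 + 17006.40271 + 17756.46008 + 189900.66776 = 240951.55935

$240951.56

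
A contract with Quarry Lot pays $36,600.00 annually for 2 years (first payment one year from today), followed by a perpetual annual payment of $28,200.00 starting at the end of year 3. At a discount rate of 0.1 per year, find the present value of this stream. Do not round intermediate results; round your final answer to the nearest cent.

$296578.51

PV of 2-year annuity: $36,600.00 × [1 − (1+0.1)^−2] / 0.1 = 63520.66116
Perpetuity value at year 2: $28,200.00 / 0.1 = 282000.00000
PV of perpetuity: 282000.00000 / (1+0.1)^2 = 233057.85124
Total PV = 63520.66116 + 233057.85124 = 296578.51240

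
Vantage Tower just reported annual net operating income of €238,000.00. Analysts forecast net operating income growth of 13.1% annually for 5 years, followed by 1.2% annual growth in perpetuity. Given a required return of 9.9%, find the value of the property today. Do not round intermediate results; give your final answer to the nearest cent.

€4493750.12

D_1 = 269178.00000
D_2 = 304440.31800
D_3 = 344321.99966
D_4 = 389428.18161
D_5 = 440443.27340
Terminal value at year 5: TV = D_5×(1+g_2)/(r−g_2) = 445728.59269/0.087 = 5123317.15730
P_0 = D_1/(1+r)^1 + D_2/(1+r)^2 + D_3/(1+r)^3 + D_4/(1+r)^4 + D_5/(1+r)^5 + TV/(1+r)^5
    = 244929.93631 + 252061.65420 + 259401.02902 + 266954.10721 + 274727.11124 + 3195676.28250 = 4493750.12048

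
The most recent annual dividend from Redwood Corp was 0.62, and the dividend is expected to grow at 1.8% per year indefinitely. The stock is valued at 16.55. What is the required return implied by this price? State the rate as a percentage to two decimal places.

5.61%

D₁ = 0.62 × 1.018 = 0.6312
P = D₁/(r − g) ⇒ r = D₁/P + g = 0.6312/16.55 + 0.018 = 0.038137 + 0.018 = 0.056137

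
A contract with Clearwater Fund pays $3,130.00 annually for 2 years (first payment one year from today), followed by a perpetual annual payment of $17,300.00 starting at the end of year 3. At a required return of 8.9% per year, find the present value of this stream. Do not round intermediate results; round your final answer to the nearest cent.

PV of 2-year annuity: $3,130.00 × [1 − (1+0.089)^−2] / 0.089 = 5513.49542
Perpetuity value at year 2: $17,300.00 / 0.089 = 194382.02247
PV of perpetuity: 194382.02247 / (1+0.089)^2 = 163908.07016
Total PV = 5513.49542 + 163908.07016 = 169421.56558

$169421.57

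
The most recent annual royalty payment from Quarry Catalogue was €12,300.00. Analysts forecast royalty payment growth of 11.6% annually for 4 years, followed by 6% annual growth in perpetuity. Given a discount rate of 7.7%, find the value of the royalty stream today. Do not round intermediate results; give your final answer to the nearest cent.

€938029.49

D_1 = 13726.80000
D_2 = 15319.10880
D_3 = 17096.12542
D_4 = 19079.27597
Terminal value at year 4: TV = D_4×(1+g_2)/(r−g_2) = 20224.03253/0.017 = 1189648.97222
P_0 = D_1/(1+r)^1 + D_2/(1+r)^2 + D_3/(1+r)^3 + D_4/(1+r)^4 + TV/(1+r)^4
    = 12745.40390 + 13206.93663 + 13685.18225 + 14180.74595 + 884211.21807 = 938029.48680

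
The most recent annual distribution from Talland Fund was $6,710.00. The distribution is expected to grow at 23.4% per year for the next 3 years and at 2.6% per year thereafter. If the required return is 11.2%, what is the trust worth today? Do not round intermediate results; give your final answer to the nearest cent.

$134275.22

D_1 = 8280.14000
D_2 = 10217.69276
D_3 = 12608.63287
Terminal value at year 3: TV = D_3×(1+g_2)/(r−g_2) = 12936.45732/0.086 = 150423.92233
P_0 = D_1/(1+r)^1 + D_2/(1+r)^2 + D_3/(1+r)^3 + TV/(1+r)^3
    = 7446.16906 + 8263.10488 + 9169.66854 + 109396.27821 = 134275.22070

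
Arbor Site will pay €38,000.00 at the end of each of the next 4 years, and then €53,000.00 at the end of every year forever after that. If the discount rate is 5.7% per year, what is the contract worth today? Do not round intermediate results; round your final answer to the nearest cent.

€877488.92

PV of 4-year annuity: €38,000.00 × [1 − (1+0.057)^−4] / 0.057 = 132583.62088
Perpetuity value at year 4: €53,000.00 / 0.057 = 929824.56140
PV of perpetuity: 929824.56140 / (1+0.057)^4 = 744905.30070
Total PV = 132583.62088 + 744905.30070 = 877488.92158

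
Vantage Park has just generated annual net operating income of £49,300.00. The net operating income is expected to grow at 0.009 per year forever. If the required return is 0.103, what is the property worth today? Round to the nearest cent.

£529188.30

D₁ = D₀ × (1 + g) = £49,300.00 × 1.009 = £49,743.7000
Growing perpetuity: P = D₁ / (r − g) = £49,743.7000 / (0.103 − 0.009) = £529,188.30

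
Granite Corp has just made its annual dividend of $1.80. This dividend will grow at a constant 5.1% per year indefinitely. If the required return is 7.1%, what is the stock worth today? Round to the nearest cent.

$94.59

D₁ = D₀ × (1 + g) = $1.80 × 1.051 = $1.8918
Growing perpetuity: P = D₁ / (r − g) = $1.8918 / (0.071 − 0.051) = $94.59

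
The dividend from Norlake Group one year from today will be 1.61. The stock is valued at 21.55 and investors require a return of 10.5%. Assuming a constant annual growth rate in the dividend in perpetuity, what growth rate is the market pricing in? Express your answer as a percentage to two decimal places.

3.03%

P = D₁/(r−g) ⇒ g = r − D₁/P = 0.105 − 1.61/21.55 = 0.030290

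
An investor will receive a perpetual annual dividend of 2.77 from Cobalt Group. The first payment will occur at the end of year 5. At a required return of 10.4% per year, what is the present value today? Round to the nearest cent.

17.93

Value at end of year 4: C / r = 2.77 / 0.104 = 26.6346
Discount to today: PV = 26.6346 / (1 + 0.104)^4 = 26.6346 / 1.485512 = 17.93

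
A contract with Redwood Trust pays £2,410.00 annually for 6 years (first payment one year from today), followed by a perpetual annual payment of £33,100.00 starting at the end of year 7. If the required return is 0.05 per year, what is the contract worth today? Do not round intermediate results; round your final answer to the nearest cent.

£506227.01

PV of 6-year annuity: £2,410.00 × [1 − (1+0.05)^−6] / 0.05 = 12232.41788
Perpetuity value at year 6: £33,100.00 / 0.05 = 662000.00000
PV of perpetuity: 662000.00000 / (1+0.05)^6 = 493994.59257
Total PV = 12232.41788 + 493994.59257 = 506227.01046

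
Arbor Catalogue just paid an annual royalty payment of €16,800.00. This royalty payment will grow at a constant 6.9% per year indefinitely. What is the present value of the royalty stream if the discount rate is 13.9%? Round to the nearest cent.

D₁ = D₀ × (1 + g) = €16,800.00 × 1.069 = €17,959.2000
Growing perpetuity: P = D₁ / (r − g) = €17,959.2000 / (0.139 − 0.069) = €256,560.00

€256560.00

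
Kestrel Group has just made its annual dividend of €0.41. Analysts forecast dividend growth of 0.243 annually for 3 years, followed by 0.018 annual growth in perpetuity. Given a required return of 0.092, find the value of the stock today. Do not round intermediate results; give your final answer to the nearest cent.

€9.92

D_1 = 0.50963
D_2 = 0.63347
D_3 = 0.78740
Terminal value at year 3: TV = D_3×(1+g_2)/(r−g_2) = 0.80158/0.074 = 10.83212
P_0 = D_1/(1+r)^1 + D_2/(1+r)^2 + D_3/(1+r)^3 + TV/(1+r)^3
    = 0.46669 + 0.53123 + 0.60469 + 8.31851 = 9.92111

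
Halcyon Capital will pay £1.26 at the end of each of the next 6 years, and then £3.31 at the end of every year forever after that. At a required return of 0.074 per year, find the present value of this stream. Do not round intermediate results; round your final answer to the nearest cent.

£35.08

PV of 6-year annuity: £1.26 × [1 − (1+0.074)^−6] / 0.074 = 5.93239
Perpetuity value at year 6: £3.31 / 0.074 = 44.72973
PV of perpetuity: 44.72973 / (1+0.074)^6 = 29.14544
Total PV = 5.93239 + 29.14544 = 35.07783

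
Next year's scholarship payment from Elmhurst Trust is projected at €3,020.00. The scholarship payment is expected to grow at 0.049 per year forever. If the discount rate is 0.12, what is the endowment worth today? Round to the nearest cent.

€42535.21

Growing perpetuity: P = D₁ / (r − g) = €3,020.0000 / (0.12 − 0.049) = €42,535.21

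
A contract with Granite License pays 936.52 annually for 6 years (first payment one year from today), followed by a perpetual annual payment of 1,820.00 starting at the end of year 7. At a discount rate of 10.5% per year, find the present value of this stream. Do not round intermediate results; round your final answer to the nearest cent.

13541.28

PV of 6-year annuity: 936.52 × [1 − (1+0.105)^−6] / 0.105 = 4019.71184
Perpetuity value at year 6: 1,820.00 / 0.105 = 17333.33333
PV of perpetuity: 17333.33333 / (1+0.105)^6 = 9521.56685
Total PV = 4019.71184 + 9521.56685 = 13541.27869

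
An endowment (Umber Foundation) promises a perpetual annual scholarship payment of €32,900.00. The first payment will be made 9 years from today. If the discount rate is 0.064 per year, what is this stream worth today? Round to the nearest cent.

Value at end of year 8: C / r = €32,900.00 / 0.064 = €514,062.5000
Discount to today: PV = €514,062.5000 / (1 + 0.064)^8 = €514,062.5000 / 1.642605 = €312,955.72

€312955.72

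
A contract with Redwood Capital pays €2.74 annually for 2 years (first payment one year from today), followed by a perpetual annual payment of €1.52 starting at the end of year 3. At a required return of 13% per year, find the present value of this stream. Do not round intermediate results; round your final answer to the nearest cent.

PV of 2-year annuity: €2.74 × [1 − (1+0.13)^−2] / 0.13 = 4.57060
Perpetuity value at year 2: €1.52 / 0.13 = 11.69231
PV of perpetuity: 11.69231 / (1+0.13)^2 = 9.15679
Total PV = 4.57060 + 9.15679 = 13.72739

€13.73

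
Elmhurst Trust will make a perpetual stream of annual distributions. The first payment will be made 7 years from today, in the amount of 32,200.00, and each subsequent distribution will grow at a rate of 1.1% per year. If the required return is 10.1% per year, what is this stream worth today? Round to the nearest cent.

Value at end of year 6: C₁ / (r − g) = 32,200.00 / (0.101 − 0.011) = 357,777.7778
Discount to today: PV = 357,777.7778 / (1 + 0.101)^6 = 357,777.7778 / 1.781246 = 200,858.15

200858.15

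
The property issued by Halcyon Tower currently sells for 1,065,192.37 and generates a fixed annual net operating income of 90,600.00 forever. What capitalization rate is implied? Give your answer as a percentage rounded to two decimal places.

P = C/r ⇒ r = C/P = 90,600.00/1,065,192.37 = 0.085055

8.51%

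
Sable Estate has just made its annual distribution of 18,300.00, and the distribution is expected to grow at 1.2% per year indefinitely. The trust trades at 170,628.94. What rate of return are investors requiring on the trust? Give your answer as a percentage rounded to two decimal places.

12.05%

D₁ = 18,300.00 × 1.012 = 18,519.6000
P = D₁/(r − g) ⇒ r = D₁/P + g = 18,519.6000/170,628.94 + 0.012 = 0.108537 + 0.012 = 0.120537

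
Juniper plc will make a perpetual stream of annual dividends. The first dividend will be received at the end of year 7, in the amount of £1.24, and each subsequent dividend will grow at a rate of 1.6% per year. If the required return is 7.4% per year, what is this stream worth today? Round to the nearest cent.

Value at end of year 6: C₁ / (r − g) = £1.24 / (0.074 − 0.016) = £21.3793
Discount to today: PV = £21.3793 / (1 + 0.074)^6 = £21.3793 / 1.534708 = £13.93

£13.93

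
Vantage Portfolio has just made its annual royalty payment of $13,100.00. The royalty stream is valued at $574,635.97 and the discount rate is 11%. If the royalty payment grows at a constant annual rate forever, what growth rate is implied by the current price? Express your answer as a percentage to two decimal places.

P = D₀(1+g)/(r−g) ⇒ P(r−g) = D₀(1+g) ⇒ g(P+D₀) = P·r − D₀
g = (P·r − D₀)/(P + D₀) = ($574,635.97×0.11 − $13,100.00) / ($574,635.97 + $13,100.00) = 0.085259

8.53%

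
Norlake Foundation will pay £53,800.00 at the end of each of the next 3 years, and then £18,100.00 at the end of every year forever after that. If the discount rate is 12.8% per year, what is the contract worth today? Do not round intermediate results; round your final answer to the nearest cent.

£225986.48

PV of 3-year annuity: £53,800.00 × [1 − (1+0.128)^−3] / 0.128 = 127462.64922
Perpetuity value at year 3: £18,100.00 / 0.128 = 141406.25000
PV of perpetuity: 141406.25000 / (1+0.128)^3 = 98523.83456
Total PV = 127462.64922 + 98523.83456 = 225986.48377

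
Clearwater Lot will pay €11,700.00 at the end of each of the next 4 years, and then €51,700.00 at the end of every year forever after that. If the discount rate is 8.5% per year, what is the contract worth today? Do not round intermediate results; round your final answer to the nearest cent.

€477211.43

PV of 4-year annuity: €11,700.00 × [1 − (1+0.085)^−4] / 0.085 = 38324.48087
Perpetuity value at year 4: €51,700.00 / 0.085 = 608235.29412
PV of perpetuity: 608235.29412 / (1+0.085)^4 = 438886.94702
Total PV = 38324.48087 + 438886.94702 = 477211.42789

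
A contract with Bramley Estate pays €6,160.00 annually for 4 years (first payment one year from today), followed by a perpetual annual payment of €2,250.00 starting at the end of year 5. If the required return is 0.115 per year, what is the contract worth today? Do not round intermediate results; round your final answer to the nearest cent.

PV of 4-year annuity: €6,160.00 × [1 − (1+0.115)^−4] / 0.115 = 18908.82100
Perpetuity value at year 4: €2,250.00 / 0.115 = 19565.21739
PV of perpetuity: 19565.21739 / (1+0.115)^4 = 12658.58634
Total PV = 18908.82100 + 12658.58634 = 31567.40735

€31567.41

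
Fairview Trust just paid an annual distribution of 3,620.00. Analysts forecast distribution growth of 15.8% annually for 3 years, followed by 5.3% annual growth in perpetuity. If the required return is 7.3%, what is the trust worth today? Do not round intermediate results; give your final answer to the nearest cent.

252243.83

D_1 = 4191.96000
D_2 = 4854.28968
D_3 = 5621.26745
Terminal value at year 3: TV = D_3×(1+g_2)/(r−g_2) = 5919.19462/0.02 = 295959.73121
P_0 = D_1/(1+r)^1 + D_2/(1+r)^2 + D_3/(1+r)^3 + TV/(1+r)^3
    = 3906.76608 + 4216.24894 + 4550.24816 + 239570.56567 = 252243.82886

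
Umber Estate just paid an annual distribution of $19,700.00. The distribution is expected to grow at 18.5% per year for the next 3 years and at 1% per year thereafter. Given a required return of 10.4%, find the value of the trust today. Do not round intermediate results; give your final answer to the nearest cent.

$329966.84

D_1 = 23344.50000
D_2 = 27663.23250
D_3 = 32780.93051
Terminal value at year 3: TV = D_3×(1+g_2)/(r−g_2) = 33108.73982/0.094 = 352220.63636
P_0 = D_1/(1+r)^1 + D_2/(1+r)^2 + D_3/(1+r)^3 + TV/(1+r)^3
    = 21145.38043 + 22696.80780 + 24362.06272 + 261762.58884 = 329966.83981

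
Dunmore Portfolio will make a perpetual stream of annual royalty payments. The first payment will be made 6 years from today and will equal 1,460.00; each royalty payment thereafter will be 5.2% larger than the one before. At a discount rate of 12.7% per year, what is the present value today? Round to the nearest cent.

Value at end of year 5: C₁ / (r − g) = 1,460.00 / (0.127 − 0.052) = 19,466.6667
Discount to today: PV = 19,466.6667 / (1 + 0.127)^5 = 19,466.6667 / 1.818108 = 10,707.10

10707.10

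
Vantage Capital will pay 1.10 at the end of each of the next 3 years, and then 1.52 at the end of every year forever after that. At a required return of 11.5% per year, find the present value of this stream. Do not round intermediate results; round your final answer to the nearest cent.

PV of 3-year annuity: 1.10 × [1 − (1+0.115)^−3] / 0.115 = 2.66488
Perpetuity value at year 3: 1.52 / 0.115 = 13.21739
PV of perpetuity: 13.21739 / (1+0.115)^3 = 9.53501
Total PV = 2.66488 + 9.53501 = 12.19989

12.20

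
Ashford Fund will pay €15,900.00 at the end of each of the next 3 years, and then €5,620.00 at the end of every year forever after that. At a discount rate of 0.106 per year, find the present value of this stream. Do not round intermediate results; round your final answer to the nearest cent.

PV of 3-year annuity: €15,900.00 × [1 − (1+0.106)^−3] / 0.106 = 39126.97975
Perpetuity value at year 3: €5,620.00 / 0.106 = 53018.86792
PV of perpetuity: 53018.86792 / (1+0.106)^3 = 39189.08011
Total PV = 39126.97975 + 39189.08011 = 78316.05986

€78316.06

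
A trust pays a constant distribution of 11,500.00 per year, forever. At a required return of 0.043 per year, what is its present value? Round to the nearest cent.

Level perpetuity: PV = C / r = 11,500.00 / 0.043 = 267,441.86

267441.86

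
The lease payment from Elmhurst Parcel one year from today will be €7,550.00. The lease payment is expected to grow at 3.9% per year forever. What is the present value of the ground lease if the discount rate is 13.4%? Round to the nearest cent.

Growing perpetuity: P = D₁ / (r − g) = €7,550.0000 / (0.134 − 0.039) = €79,473.68

€79473.68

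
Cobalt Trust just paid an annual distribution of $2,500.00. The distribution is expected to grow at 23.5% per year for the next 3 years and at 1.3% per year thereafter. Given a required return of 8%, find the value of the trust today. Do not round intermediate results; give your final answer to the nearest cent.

D_1 = 3087.50000
D_2 = 3813.06250
D_3 = 4709.13219
Terminal value at year 3: TV = D_3×(1+g_2)/(r−g_2) = 4770.35091/0.067 = 71199.26725
P_0 = D_1/(1+r)^1 + D_2/(1+r)^2 + D_3/(1+r)^3 + TV/(1+r)^3
    = 2858.79630 + 3269.08651 + 3738.26096 + 56520.27388 = 66386.41764

$66386.42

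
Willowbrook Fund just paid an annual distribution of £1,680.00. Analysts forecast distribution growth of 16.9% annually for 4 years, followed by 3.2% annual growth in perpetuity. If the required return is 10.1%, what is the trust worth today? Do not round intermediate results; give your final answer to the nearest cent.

D_1 = 1963.92000
D_2 = 2295.82248
D_3 = 2683.81648
D_4 = 3137.38146
Terminal value at year 4: TV = D_4×(1+g_2)/(r−g_2) = 3237.77767/0.069 = 46924.31407
P_0 = D_1/(1+r)^1 + D_2/(1+r)^2 + D_3/(1+r)^3 + D_4/(1+r)^4 + TV/(1+r)^4
    = 1783.76022 + 1893.92888 + 2010.90178 + 2135.09916 + 31933.65706 = 39757.34710

£39757.35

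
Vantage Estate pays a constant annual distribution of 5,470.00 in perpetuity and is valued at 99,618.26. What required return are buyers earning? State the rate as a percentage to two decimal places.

5.49%

P = C/r ⇒ r = C/P = 5,470.00/99,618.26 = 0.054910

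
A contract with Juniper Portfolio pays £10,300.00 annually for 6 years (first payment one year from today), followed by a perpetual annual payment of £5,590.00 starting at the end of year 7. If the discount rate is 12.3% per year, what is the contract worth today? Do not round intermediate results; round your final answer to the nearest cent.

PV of 6-year annuity: £10,300.00 × [1 − (1+0.123)^−6] / 0.123 = 41990.11658
Perpetuity value at year 6: £5,590.00 / 0.123 = 45447.15447
PV of perpetuity: 45447.15447 / (1+0.123)^6 = 22658.34363
Total PV = 41990.11658 + 22658.34363 = 64648.46021

£64648.46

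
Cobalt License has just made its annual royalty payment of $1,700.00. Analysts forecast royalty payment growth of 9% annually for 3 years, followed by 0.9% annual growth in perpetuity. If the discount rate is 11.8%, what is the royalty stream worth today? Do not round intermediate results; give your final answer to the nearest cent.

$19432.48

D_1 = 1853.00000
D_2 = 2019.77000
D_3 = 2201.54930
Terminal value at year 3: TV = D_3×(1+g_2)/(r−g_2) = 2221.36324/0.109 = 20379.47930
P_0 = D_1/(1+r)^1 + D_2/(1+r)^2 + D_3/(1+r)^3 + TV/(1+r)^3
    = 1657.42397 + 1615.91425 + 1575.44412 + 14583.69835 = 19432.48069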